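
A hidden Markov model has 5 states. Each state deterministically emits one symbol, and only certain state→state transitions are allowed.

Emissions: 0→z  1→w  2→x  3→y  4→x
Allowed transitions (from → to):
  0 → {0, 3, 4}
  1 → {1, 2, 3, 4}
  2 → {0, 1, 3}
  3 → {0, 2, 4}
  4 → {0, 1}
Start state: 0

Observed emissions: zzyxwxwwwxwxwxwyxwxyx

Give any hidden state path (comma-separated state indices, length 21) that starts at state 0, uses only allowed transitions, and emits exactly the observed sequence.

  t0 'z' -> {0}, take 0 (start)
  t1 'z' -> {0}, take 0 (0->0 ok)
  t2 'y' -> {3}, take 3 (0->3 ok)
  t3 'x' -> {2,4}, take 2 (3->2 ok)
  t4 'w' -> {1}, take 1 (2->1 ok)
  t5 'x' -> {2,4}, take 2 (1->2 ok)
  t6 'w' -> {1}, take 1 (2->1 ok)
  t7 'w' -> {1}, take 1 (1->1 ok)
  t8 'w' -> {1}, take 1 (1->1 ok)
  t9 'x' -> {2,4}, take 2 (1->2 ok)
  t10 'w' -> {1}, take 1 (2->1 ok)
  t11 'x' -> {2,4}, take 2 (1->2 ok)
  t12 'w' -> {1}, take 1 (2->1 ok)
  t13 'x' -> {2,4}, take 4 (1->4 ok)
  t14 'w' -> {1}, take 1 (4->1 ok)
  t15 'y' -> {3}, take 3 (1->3 ok)
  t16 'x' -> {2,4}, take 2 (3->2 ok)
  t17 'w' -> {1}, take 1 (2->1 ok)
  t18 'x' -> {2,4}, take 2 (1->2 ok)
  t19 'y' -> {3}, take 3 (2->3 ok)
  t20 'x' -> {2,4}, take 2 (3->2 ok)

0,0,3,2,1,2,1,1,1,2,1,2,1,4,1,3,2,1,2,3,2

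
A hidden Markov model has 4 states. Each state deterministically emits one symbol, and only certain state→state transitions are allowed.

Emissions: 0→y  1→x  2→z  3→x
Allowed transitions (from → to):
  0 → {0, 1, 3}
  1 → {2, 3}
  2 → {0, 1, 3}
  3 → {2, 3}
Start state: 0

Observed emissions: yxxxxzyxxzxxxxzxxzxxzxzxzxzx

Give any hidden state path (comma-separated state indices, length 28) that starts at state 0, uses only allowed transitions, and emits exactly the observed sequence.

0,1,3,3,3,2,0,3,3,2,1,3,3,3,2,1,3,2,3,3,2,3,2,1,2,3,2,3

  t0 'y' -> {0}, take 0 (start)
  t1 'x' -> {1,3}, take 1 (0->1 ok)
  t2 'x' -> {1,3}, take 3 (1->3 ok)
  t3 'x' -> {1,3}, take 3 (3->3 ok)
  t4 'x' -> {1,3}, take 3 (3->3 ok)
  t5 'z' -> {2}, take 2 (3->2 ok)
  t6 'y' -> {0}, take 0 (2->0 ok)
  t7 'x' -> {1,3}, take 3 (0->3 ok)
  t8 'x' -> {1,3}, take 3 (3->3 ok)
  t9 'z' -> {2}, take 2 (3->2 ok)
  t10 'x' -> {1,3}, take 1 (2->1 ok)
  t11 'x' -> {1,3}, take 3 (1->3 ok)
  t12 'x' -> {1,3}, take 3 (3->3 ok)
  t13 'x' -> {1,3}, take 3 (3->3 ok)
  t14 'z' -> {2}, take 2 (3->2 ok)
  t15 'x' -> {1,3}, take 1 (2->1 ok)
  t16 'x' -> {1,3}, take 3 (1->3 ok)
  t17 'z' -> {2}, take 2 (3->2 ok)
  t18 'x' -> {1,3}, take 3 (2->3 ok)
  t19 'x' -> {1,3}, take 3 (3->3 ok)
  t20 'z' -> {2}, take 2 (3->2 ok)
  t21 'x' -> {1,3}, take 3 (2->3 ok)
  t22 'z' -> {2}, take 2 (3->2 ok)
  t23 'x' -> {1,3}, take 1 (2->1 ok)
  t24 'z' -> {2}, take 2 (1->2 ok)
  t25 'x' -> {1,3}, take 3 (2->3 ok)
  t26 'z' -> {2}, take 2 (3->2 ok)
  t27 'x' -> {1,3}, take 3 (2->3 ok)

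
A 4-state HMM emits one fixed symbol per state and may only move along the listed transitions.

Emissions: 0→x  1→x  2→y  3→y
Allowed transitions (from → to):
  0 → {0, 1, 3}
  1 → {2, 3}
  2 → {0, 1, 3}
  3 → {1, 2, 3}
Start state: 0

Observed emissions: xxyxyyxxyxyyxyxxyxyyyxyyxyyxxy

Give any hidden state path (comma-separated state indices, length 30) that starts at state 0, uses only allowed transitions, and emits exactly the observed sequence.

  [0] x  {0,1}  => 0  start
  [1] x  {0,1}  => 1  0->1 ok
  [2] y  {2,3}  => 2  1->2 ok
  [3] x  {0,1}  => 0  2->0 ok
  [4] y  {2,3}  => 3  0->3 ok
  [5] y  {2,3}  => 2  3->2 ok
  [6] x  {0,1}  => 0  2->0 ok
  [7] x  {0,1}  => 1  0->1 ok
  [8] y  {2,3}  => 3  1->3 ok
  [9] x  {0,1}  => 1  3->1 ok
  [10] y  {2,3}  => 3  1->3 ok
  [11] y  {2,3}  => 2  3->2 ok
  [12] x  {0,1}  => 1  2->1 ok
  [13] y  {2,3}  => 2  1->2 ok
  [14] x  {0,1}  => 0  2->0 ok
  [15] x  {0,1}  => 0  0->0 ok
  [16] y  {2,3}  => 3  0->3 ok
  [17] x  {0,1}  => 1  3->1 ok
  [18] y  {2,3}  => 3  1->3 ok
  [19] y  {2,3}  => 3  3->3 ok
  [20] y  {2,3}  => 3  3->3 ok
  [21] x  {0,1}  => 1  3->1 ok
  [22] y  {2,3}  => 3  1->3 ok
  [23] y  {2,3}  => 3  3->3 ok
  [24] x  {0,1}  => 1  3->1 ok
  [25] y  {2,3}  => 3  1->3 ok
  [26] y  {2,3}  => 2  3->2 ok
  [27] x  {0,1}  => 0  2->0 ok
  [28] x  {0,1}  => 1  0->1 ok
  [29] y  {2,3}  => 3  1->3 ok

0,1,2,0,3,2,0,1,3,1,3,2,1,2,0,0,3,1,3,3,3,1,3,3,1,3,2,0,1,3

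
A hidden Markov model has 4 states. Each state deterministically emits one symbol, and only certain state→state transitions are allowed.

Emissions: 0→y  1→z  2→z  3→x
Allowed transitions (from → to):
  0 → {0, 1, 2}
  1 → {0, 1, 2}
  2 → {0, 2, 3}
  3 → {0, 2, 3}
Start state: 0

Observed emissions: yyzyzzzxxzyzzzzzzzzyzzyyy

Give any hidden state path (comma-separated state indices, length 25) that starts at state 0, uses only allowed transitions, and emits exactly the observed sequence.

0,0,1,0,1,1,2,3,3,2,0,1,1,1,1,2,2,2,2,0,2,2,0,0,0

  0: obs=y cand={0} pick 0 [start]
  1: obs=y cand={0} pick 0 [0->0 ok]
  2: obs=z cand={1,2} pick 1 [0->1 ok]
  3: obs=y cand={0} pick 0 [1->0 ok]
  4: obs=z cand={1,2} pick 1 [0->1 ok]
  5: obs=z cand={1,2} pick 1 [1->1 ok]
  6: obs=z cand={1,2} pick 2 [1->2 ok]
  7: obs=x cand={3} pick 3 [2->3 ok]
  8: obs=x cand={3} pick 3 [3->3 ok]
  9: obs=z cand={1,2} pick 2 [3->2 ok]
  10: obs=y cand={0} pick 0 [2->0 ok]
  11: obs=z cand={1,2} pick 1 [0->1 ok]
  12: obs=z cand={1,2} pick 1 [1->1 ok]
  13: obs=z cand={1,2} pick 1 [1->1 ok]
  14: obs=z cand={1,2} pick 1 [1->1 ok]
  15: obs=z cand={1,2} pick 2 [1->2 ok]
  16: obs=z cand={1,2} pick 2 [2->2 ok]
  17: obs=z cand={1,2} pick 2 [2->2 ok]
  18: obs=z cand={1,2} pick 2 [2->2 ok]
  19: obs=y cand={0} pick 0 [2->0 ok]
  20: obs=z cand={1,2} pick 2 [0->2 ok]
  21: obs=z cand={1,2} pick 2 [2->2 ok]
  22: obs=y cand={0} pick 0 [2->0 ok]
  23: obs=y cand={0} pick 0 [0->0 ok]
  24: obs=y cand={0} pick 0 [0->0 ok]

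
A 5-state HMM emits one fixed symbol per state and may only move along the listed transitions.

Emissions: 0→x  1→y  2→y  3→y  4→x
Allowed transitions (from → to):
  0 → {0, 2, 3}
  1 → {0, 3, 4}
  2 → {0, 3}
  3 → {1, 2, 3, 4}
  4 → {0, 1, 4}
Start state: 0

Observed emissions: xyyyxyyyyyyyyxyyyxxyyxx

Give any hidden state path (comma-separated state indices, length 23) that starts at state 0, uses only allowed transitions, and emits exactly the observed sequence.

  0: obs=x cand={0,4} pick 0 [start]
  1: obs=y cand={1,2,3} pick 2 [0->2 ok]
  2: obs=y cand={1,2,3} pick 3 [2->3 ok]
  3: obs=y cand={1,2,3} pick 2 [3->2 ok]
  4: obs=x cand={0,4} pick 0 [2->0 ok]
  5: obs=y cand={1,2,3} pick 2 [0->2 ok]
  6: obs=y cand={1,2,3} pick 3 [2->3 ok]
  7: obs=y cand={1,2,3} pick 3 [3->3 ok]
  8: obs=y cand={1,2,3} pick 2 [3->2 ok]
  9: obs=y cand={1,2,3} pick 3 [2->3 ok]
  10: obs=y cand={1,2,3} pick 1 [3->1 ok]
  11: obs=y cand={1,2,3} pick 3 [1->3 ok]
  12: obs=y cand={1,2,3} pick 1 [3->1 ok]
  13: obs=x cand={0,4} pick 0 [1->0 ok]
  14: obs=y cand={1,2,3} pick 2 [0->2 ok]
  15: obs=y cand={1,2,3} pick 3 [2->3 ok]
  16: obs=y cand={1,2,3} pick 1 [3->1 ok]
  17: obs=x cand={0,4} pick 4 [1->4 ok]
  18: obs=x cand={0,4} pick 0 [4->0 ok]
  19: obs=y cand={1,2,3} pick 3 [0->3 ok]
  20: obs=y cand={1,2,3} pick 2 [3->2 ok]
  21: obs=x cand={0,4} pick 0 [2->0 ok]
  22: obs=x cand={0,4} pick 0 [0->0 ok]

0,2,3,2,0,2,3,3,2,3,1,3,1,0,2,3,1,4,0,3,2,0,0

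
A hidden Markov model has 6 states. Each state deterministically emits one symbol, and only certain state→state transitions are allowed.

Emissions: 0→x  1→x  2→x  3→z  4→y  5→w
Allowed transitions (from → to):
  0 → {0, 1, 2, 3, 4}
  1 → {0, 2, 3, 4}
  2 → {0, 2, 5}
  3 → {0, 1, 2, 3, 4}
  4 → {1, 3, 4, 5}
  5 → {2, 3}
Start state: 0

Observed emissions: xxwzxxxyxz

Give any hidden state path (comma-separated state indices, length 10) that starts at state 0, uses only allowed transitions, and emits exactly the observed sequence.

  pos 0: x in {0,1,2}, choose 0; start
  pos 1: x in {0,1,2}, choose 2; 0->2 ok
  pos 2: w in {5}, choose 5; 2->5 ok
  pos 3: z in {3}, choose 3; 5->3 ok
  pos 4: x in {0,1,2}, choose 1; 3->1 ok
  pos 5: x in {0,1,2}, choose 0; 1->0 ok
  pos 6: x in {0,1,2}, choose 1; 0->1 ok
  pos 7: y in {4}, choose 4; 1->4 ok
  pos 8: x in {0,1,2}, choose 1; 4->1 ok
  pos 9: z in {3}, choose 3; 1->3 ok

0,2,5,3,1,0,1,4,1,3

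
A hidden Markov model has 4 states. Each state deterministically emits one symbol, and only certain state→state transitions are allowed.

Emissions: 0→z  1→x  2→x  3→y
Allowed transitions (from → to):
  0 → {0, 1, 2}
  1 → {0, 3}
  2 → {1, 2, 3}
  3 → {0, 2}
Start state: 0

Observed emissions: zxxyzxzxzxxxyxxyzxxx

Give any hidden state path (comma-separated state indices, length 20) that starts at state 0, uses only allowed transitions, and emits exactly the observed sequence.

  pos 0: z in {0}, choose 0; start
  pos 1: x in {1,2}, choose 2; 0->2 ok
  pos 2: x in {1,2}, choose 1; 2->1 ok
  pos 3: y in {3}, choose 3; 1->3 ok
  pos 4: z in {0}, choose 0; 3->0 ok
  pos 5: x in {1,2}, choose 1; 0->1 ok
  pos 6: z in {0}, choose 0; 1->0 ok
  pos 7: x in {1,2}, choose 1; 0->1 ok
  pos 8: z in {0}, choose 0; 1->0 ok
  pos 9: x in {1,2}, choose 2; 0->2 ok
  pos 10: x in {1,2}, choose 2; 2->2 ok
  pos 11: x in {1,2}, choose 1; 2->1 ok
  pos 12: y in {3}, choose 3; 1->3 ok
  pos 13: x in {1,2}, choose 2; 3->2 ok
  pos 14: x in {1,2}, choose 1; 2->1 ok
  pos 15: y in {3}, choose 3; 1->3 ok
  pos 16: z in {0}, choose 0; 3->0 ok
  pos 17: x in {1,2}, choose 2; 0->2 ok
  pos 18: x in {1,2}, choose 2; 2->2 ok
  pos 19: x in {1,2}, choose 1; 2->1 ok

0,2,1,3,0,1,0,1,0,2,2,1,3,2,1,3,0,2,2,1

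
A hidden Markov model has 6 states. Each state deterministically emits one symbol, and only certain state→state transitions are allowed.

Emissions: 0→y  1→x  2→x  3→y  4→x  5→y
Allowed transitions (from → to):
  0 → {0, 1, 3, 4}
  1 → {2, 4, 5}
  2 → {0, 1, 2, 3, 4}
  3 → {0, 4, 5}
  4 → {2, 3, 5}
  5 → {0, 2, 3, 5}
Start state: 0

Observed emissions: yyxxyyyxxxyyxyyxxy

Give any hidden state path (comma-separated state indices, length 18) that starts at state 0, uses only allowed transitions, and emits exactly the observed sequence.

  [0] y  {0,3,5}  => 0  start
  [1] y  {0,3,5}  => 0  0->0 ok
  [2] x  {1,2,4}  => 4  0->4 ok
  [3] x  {1,2,4}  => 2  4->2 ok
  [4] y  {0,3,5}  => 0  2->0 ok
  [5] y  {0,3,5}  => 3  0->3 ok
  [6] y  {0,3,5}  => 5  3->5 ok
  [7] x  {1,2,4}  => 2  5->2 ok
  [8] x  {1,2,4}  => 1  2->1 ok
  [9] x  {1,2,4}  => 4  1->4 ok
  [10] y  {0,3,5}  => 3  4->3 ok
  [11] y  {0,3,5}  => 0  3->0 ok
  [12] x  {1,2,4}  => 4  0->4 ok
  [13] y  {0,3,5}  => 5  4->5 ok
  [14] y  {0,3,5}  => 5  5->5 ok
  [15] x  {1,2,4}  => 2  5->2 ok
  [16] x  {1,2,4}  => 1  2->1 ok
  [17] y  {0,3,5}  => 5  1->5 ok

0,0,4,2,0,3,5,2,1,4,3,0,4,5,5,2,1,5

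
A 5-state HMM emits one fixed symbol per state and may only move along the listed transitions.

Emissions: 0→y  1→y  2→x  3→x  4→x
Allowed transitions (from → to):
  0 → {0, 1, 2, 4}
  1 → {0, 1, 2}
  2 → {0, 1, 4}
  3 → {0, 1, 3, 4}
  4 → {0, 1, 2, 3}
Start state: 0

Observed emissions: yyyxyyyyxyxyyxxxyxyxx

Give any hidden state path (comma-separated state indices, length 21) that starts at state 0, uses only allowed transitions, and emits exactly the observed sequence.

0,1,0,2,1,1,0,0,2,0,2,1,1,2,4,2,1,2,0,4,3

  pos 0: y in {0,1}, choose 0; start
  pos 1: y in {0,1}, choose 1; 0->1 ok
  pos 2: y in {0,1}, choose 0; 1->0 ok
  pos 3: x in {2,3,4}, choose 2; 0->2 ok
  pos 4: y in {0,1}, choose 1; 2->1 ok
  pos 5: y in {0,1}, choose 1; 1->1 ok
  pos 6: y in {0,1}, choose 0; 1->0 ok
  pos 7: y in {0,1}, choose 0; 0->0 ok
  pos 8: x in {2,3,4}, choose 2; 0->2 ok
  pos 9: y in {0,1}, choose 0; 2->0 ok
  pos 10: x in {2,3,4}, choose 2; 0->2 ok
  pos 11: y in {0,1}, choose 1; 2->1 ok
  pos 12: y in {0,1}, choose 1; 1->1 ok
  pos 13: x in {2,3,4}, choose 2; 1->2 ok
  pos 14: x in {2,3,4}, choose 4; 2->4 ok
  pos 15: x in {2,3,4}, choose 2; 4->2 ok
  pos 16: y in {0,1}, choose 1; 2->1 ok
  pos 17: x in {2,3,4}, choose 2; 1->2 ok
  pos 18: y in {0,1}, choose 0; 2->0 ok
  pos 19: x in {2,3,4}, choose 4; 0->4 ok
  pos 20: x in {2,3,4}, choose 3; 4->3 ok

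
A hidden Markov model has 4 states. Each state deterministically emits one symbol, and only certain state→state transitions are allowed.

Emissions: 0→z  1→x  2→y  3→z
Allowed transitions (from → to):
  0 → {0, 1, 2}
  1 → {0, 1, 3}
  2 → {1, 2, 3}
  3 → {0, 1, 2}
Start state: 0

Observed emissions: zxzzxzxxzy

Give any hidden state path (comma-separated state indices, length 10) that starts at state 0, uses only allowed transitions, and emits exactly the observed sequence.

  pos 0: z in {0,3}, choose 0; start
  pos 1: x in {1}, choose 1; 0->1 ok
  pos 2: z in {0,3}, choose 3; 1->3 ok
  pos 3: z in {0,3}, choose 0; 3->0 ok
  pos 4: x in {1}, choose 1; 0->1 ok
  pos 5: z in {0,3}, choose 0; 1->0 ok
  pos 6: x in {1}, choose 1; 0->1 ok
  pos 7: x in {1}, choose 1; 1->1 ok
  pos 8: z in {0,3}, choose 3; 1->3 ok
  pos 9: y in {2}, choose 2; 3->2 ok

0,1,3,0,1,0,1,1,3,2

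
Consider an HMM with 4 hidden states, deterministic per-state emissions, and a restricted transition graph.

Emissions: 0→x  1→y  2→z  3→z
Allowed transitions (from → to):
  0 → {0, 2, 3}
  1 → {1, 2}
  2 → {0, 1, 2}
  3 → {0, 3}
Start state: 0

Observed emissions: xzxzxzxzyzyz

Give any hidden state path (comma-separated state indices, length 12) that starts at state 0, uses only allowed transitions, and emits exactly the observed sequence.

0,3,0,2,0,3,0,2,1,2,1,2

  t0 'x' -> {0}, take 0 (start)
  t1 'z' -> {2,3}, take 3 (0->3 ok)
  t2 'x' -> {0}, take 0 (3->0 ok)
  t3 'z' -> {2,3}, take 2 (0->2 ok)
  t4 'x' -> {0}, take 0 (2->0 ok)
  t5 'z' -> {2,3}, take 3 (0->3 ok)
  t6 'x' -> {0}, take 0 (3->0 ok)
  t7 'z' -> {2,3}, take 2 (0->2 ok)
  t8 'y' -> {1}, take 1 (2->1 ok)
  t9 'z' -> {2,3}, take 2 (1->2 ok)
  t10 'y' -> {1}, take 1 (2->1 ok)
  t11 'z' -> {2,3}, take 2 (1->2 ok)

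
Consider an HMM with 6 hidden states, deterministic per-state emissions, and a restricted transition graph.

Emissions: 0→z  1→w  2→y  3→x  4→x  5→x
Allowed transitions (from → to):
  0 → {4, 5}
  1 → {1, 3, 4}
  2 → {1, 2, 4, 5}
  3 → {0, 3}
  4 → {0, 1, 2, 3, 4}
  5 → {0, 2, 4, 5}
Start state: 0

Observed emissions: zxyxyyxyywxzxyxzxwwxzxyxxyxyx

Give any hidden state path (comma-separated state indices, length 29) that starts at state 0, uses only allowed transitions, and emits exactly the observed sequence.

  t0 'z' -> {0}, take 0 (start)
  t1 'x' -> {3,4,5}, take 5 (0->5 ok)
  t2 'y' -> {2}, take 2 (5->2 ok)
  t3 'x' -> {3,4,5}, take 4 (2->4 ok)
  t4 'y' -> {2}, take 2 (4->2 ok)
  t5 'y' -> {2}, take 2 (2->2 ok)
  t6 'x' -> {3,4,5}, take 5 (2->5 ok)
  t7 'y' -> {2}, take 2 (5->2 ok)
  t8 'y' -> {2}, take 2 (2->2 ok)
  t9 'w' -> {1}, take 1 (2->1 ok)
  t10 'x' -> {3,4,5}, take 4 (1->4 ok)
  t11 'z' -> {0}, take 0 (4->0 ok)
  t12 'x' -> {3,4,5}, take 5 (0->5 ok)
  t13 'y' -> {2}, take 2 (5->2 ok)
  t14 'x' -> {3,4,5}, take 4 (2->4 ok)
  t15 'z' -> {0}, take 0 (4->0 ok)
  t16 'x' -> {3,4,5}, take 4 (0->4 ok)
  t17 'w' -> {1}, take 1 (4->1 ok)
  t18 'w' -> {1}, take 1 (1->1 ok)
  t19 'x' -> {3,4,5}, take 3 (1->3 ok)
  t20 'z' -> {0}, take 0 (3->0 ok)
  t21 'x' -> {3,4,5}, take 4 (0->4 ok)
  t22 'y' -> {2}, take 2 (4->2 ok)
  t23 'x' -> {3,4,5}, take 5 (2->5 ok)
  t24 'x' -> {3,4,5}, take 5 (5->5 ok)
  t25 'y' -> {2}, take 2 (5->2 ok)
  t26 'x' -> {3,4,5}, take 4 (2->4 ok)
  t27 'y' -> {2}, take 2 (4->2 ok)
  t28 'x' -> {3,4,5}, take 5 (2->5 ok)

0,5,2,4,2,2,5,2,2,1,4,0,5,2,4,0,4,1,1,3,0,4,2,5,5,2,4,2,5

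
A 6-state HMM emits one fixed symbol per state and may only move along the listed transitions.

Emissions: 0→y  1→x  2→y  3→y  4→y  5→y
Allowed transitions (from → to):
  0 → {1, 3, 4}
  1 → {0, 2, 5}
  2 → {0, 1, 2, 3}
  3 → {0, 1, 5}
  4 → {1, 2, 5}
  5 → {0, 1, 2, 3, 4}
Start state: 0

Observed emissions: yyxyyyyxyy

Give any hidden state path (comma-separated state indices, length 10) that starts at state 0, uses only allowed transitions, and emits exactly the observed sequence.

0,3,1,0,3,5,2,1,2,0

  0: obs=y cand={0,2,3,4,5} pick 0 [start]
  1: obs=y cand={0,2,3,4,5} pick 3 [0->3 ok]
  2: obs=x cand={1} pick 1 [3->1 ok]
  3: obs=y cand={0,2,3,4,5} pick 0 [1->0 ok]
  4: obs=y cand={0,2,3,4,5} pick 3 [0->3 ok]
  5: obs=y cand={0,2,3,4,5} pick 5 [3->5 ok]
  6: obs=y cand={0,2,3,4,5} pick 2 [5->2 ok]
  7: obs=x cand={1} pick 1 [2->1 ok]
  8: obs=y cand={0,2,3,4,5} pick 2 [1->2 ok]
  9: obs=y cand={0,2,3,4,5} pick 0 [2->0 ok]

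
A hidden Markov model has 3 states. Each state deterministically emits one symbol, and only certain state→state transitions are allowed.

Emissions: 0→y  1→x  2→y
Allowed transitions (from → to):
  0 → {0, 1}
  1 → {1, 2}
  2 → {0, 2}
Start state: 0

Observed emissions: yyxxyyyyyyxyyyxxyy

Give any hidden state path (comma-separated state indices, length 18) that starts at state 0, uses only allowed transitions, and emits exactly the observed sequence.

0,0,1,1,2,2,2,2,0,0,1,2,2,0,1,1,2,2

  t0 'y' -> {0,2}, take 0 (start)
  t1 'y' -> {0,2}, take 0 (0->0 ok)
  t2 'x' -> {1}, take 1 (0->1 ok)
  t3 'x' -> {1}, take 1 (1->1 ok)
  t4 'y' -> {0,2}, take 2 (1->2 ok)
  t5 'y' -> {0,2}, take 2 (2->2 ok)
  t6 'y' -> {0,2}, take 2 (2->2 ok)
  t7 'y' -> {0,2}, take 2 (2->2 ok)
  t8 'y' -> {0,2}, take 0 (2->0 ok)
  t9 'y' -> {0,2}, take 0 (0->0 ok)
  t10 'x' -> {1}, take 1 (0->1 ok)
  t11 'y' -> {0,2}, take 2 (1->2 ok)
  t12 'y' -> {0,2}, take 2 (2->2 ok)
  t13 'y' -> {0,2}, take 0 (2->0 ok)
  t14 'x' -> {1}, take 1 (0->1 ok)
  t15 'x' -> {1}, take 1 (1->1 ok)
  t16 'y' -> {0,2}, take 2 (1->2 ok)
  t17 'y' -> {0,2}, take 2 (2->2 ok)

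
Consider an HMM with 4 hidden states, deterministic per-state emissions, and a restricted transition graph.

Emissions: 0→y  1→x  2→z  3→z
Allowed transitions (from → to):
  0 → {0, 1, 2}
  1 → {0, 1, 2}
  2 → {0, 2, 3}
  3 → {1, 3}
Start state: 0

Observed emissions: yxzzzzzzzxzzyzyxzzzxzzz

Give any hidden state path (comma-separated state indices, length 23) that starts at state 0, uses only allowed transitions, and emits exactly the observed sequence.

0,1,2,2,2,2,3,3,3,1,2,2,0,2,0,1,2,3,3,1,2,3,3

  [0] y  {0}  => 0  start
  [1] x  {1}  => 1  0->1 ok
  [2] z  {2,3}  => 2  1->2 ok
  [3] z  {2,3}  => 2  2->2 ok
  [4] z  {2,3}  => 2  2->2 ok
  [5] z  {2,3}  => 2  2->2 ok
  [6] z  {2,3}  => 3  2->3 ok
  [7] z  {2,3}  => 3  3->3 ok
  [8] z  {2,3}  => 3  3->3 ok
  [9] x  {1}  => 1  3->1 ok
  [10] z  {2,3}  => 2  1->2 ok
  [11] z  {2,3}  => 2  2->2 ok
  [12] y  {0}  => 0  2->0 ok
  [13] z  {2,3}  => 2  0->2 ok
  [14] y  {0}  => 0  2->0 ok
  [15] x  {1}  => 1  0->1 ok
  [16] z  {2,3}  => 2  1->2 ok
  [17] z  {2,3}  => 3  2->3 ok
  [18] z  {2,3}  => 3  3->3 ok
  [19] x  {1}  => 1  3->1 ok
  [20] z  {2,3}  => 2  1->2 ok
  [21] z  {2,3}  => 3  2->3 ok
  [22] z  {2,3}  => 3  3->3 ok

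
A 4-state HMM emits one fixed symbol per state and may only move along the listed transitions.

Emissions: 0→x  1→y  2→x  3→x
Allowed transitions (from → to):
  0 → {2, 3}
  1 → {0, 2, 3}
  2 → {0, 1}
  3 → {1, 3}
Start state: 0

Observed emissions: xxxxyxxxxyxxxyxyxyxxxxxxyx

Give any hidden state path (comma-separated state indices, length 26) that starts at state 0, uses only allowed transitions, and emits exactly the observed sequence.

0,2,0,3,1,0,3,3,3,1,2,0,2,1,2,1,3,1,0,3,3,3,3,3,1,3

  0: obs=x cand={0,2,3} pick 0 [start]
  1: obs=x cand={0,2,3} pick 2 [0->2 ok]
  2: obs=x cand={0,2,3} pick 0 [2->0 ok]
  3: obs=x cand={0,2,3} pick 3 [0->3 ok]
  4: obs=y cand={1} pick 1 [3->1 ok]
  5: obs=x cand={0,2,3} pick 0 [1->0 ok]
  6: obs=x cand={0,2,3} pick 3 [0->3 ok]
  7: obs=x cand={0,2,3} pick 3 [3->3 ok]
  8: obs=x cand={0,2,3} pick 3 [3->3 ok]
  9: obs=y cand={1} pick 1 [3->1 ok]
  10: obs=x cand={0,2,3} pick 2 [1->2 ok]
  11: obs=x cand={0,2,3} pick 0 [2->0 ok]
  12: obs=x cand={0,2,3} pick 2 [0->2 ok]
  13: obs=y cand={1} pick 1 [2->1 ok]
  14: obs=x cand={0,2,3} pick 2 [1->2 ok]
  15: obs=y cand={1} pick 1 [2->1 ok]
  16: obs=x cand={0,2,3} pick 3 [1->3 ok]
  17: obs=y cand={1} pick 1 [3->1 ok]
  18: obs=x cand={0,2,3} pick 0 [1->0 ok]
  19: obs=x cand={0,2,3} pick 3 [0->3 ok]
  20: obs=x cand={0,2,3} pick 3 [3->3 ok]
  21: obs=x cand={0,2,3} pick 3 [3->3 ok]
  22: obs=x cand={0,2,3} pick 3 [3->3 ok]
  23: obs=x cand={0,2,3} pick 3 [3->3 ok]
  24: obs=y cand={1} pick 1 [3->1 ok]
  25: obs=x cand={0,2,3} pick 3 [1->3 ok]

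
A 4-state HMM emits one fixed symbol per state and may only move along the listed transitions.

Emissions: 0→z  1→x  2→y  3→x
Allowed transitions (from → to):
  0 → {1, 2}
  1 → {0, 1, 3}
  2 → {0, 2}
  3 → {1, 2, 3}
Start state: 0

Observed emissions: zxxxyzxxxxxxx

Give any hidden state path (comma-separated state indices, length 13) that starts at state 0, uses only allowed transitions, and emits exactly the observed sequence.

  t0 'z' -> {0}, take 0 (start)
  t1 'x' -> {1,3}, take 1 (0->1 ok)
  t2 'x' -> {1,3}, take 3 (1->3 ok)
  t3 'x' -> {1,3}, take 3 (3->3 ok)
  t4 'y' -> {2}, take 2 (3->2 ok)
  t5 'z' -> {0}, take 0 (2->0 ok)
  t6 'x' -> {1,3}, take 1 (0->1 ok)
  t7 'x' -> {1,3}, take 1 (1->1 ok)
  t8 'x' -> {1,3}, take 3 (1->3 ok)
  t9 'x' -> {1,3}, take 1 (3->1 ok)
  t10 'x' -> {1,3}, take 3 (1->3 ok)
  t11 'x' -> {1,3}, take 1 (3->1 ok)
  t12 'x' -> {1,3}, take 1 (1->1 ok)

0,1,3,3,2,0,1,1,3,1,3,1,1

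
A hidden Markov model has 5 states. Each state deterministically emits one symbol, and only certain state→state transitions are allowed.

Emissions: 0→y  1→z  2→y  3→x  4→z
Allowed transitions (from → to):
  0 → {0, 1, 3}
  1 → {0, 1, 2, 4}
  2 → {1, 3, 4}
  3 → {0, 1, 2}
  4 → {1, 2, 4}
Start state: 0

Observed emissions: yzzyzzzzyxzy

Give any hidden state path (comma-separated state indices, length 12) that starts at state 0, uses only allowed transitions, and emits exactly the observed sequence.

  0: obs=y cand={0,2} pick 0 [start]
  1: obs=z cand={1,4} pick 1 [0->1 ok]
  2: obs=z cand={1,4} pick 1 [1->1 ok]
  3: obs=y cand={0,2} pick 0 [1->0 ok]
  4: obs=z cand={1,4} pick 1 [0->1 ok]
  5: obs=z cand={1,4} pick 4 [1->4 ok]
  6: obs=z cand={1,4} pick 4 [4->4 ok]
  7: obs=z cand={1,4} pick 4 [4->4 ok]
  8: obs=y cand={0,2} pick 2 [4->2 ok]
  9: obs=x cand={3} pick 3 [2->3 ok]
  10: obs=z cand={1,4} pick 1 [3->1 ok]
  11: obs=y cand={0,2} pick 0 [1->0 ok]

0,1,1,0,1,4,4,4,2,3,1,0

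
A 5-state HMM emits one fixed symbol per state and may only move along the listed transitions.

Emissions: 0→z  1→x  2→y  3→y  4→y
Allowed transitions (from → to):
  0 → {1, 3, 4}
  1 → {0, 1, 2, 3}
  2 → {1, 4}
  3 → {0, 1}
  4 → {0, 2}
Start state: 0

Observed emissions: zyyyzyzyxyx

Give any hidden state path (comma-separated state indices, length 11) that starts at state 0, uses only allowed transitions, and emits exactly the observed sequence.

  pos 0: z in {0}, choose 0; start
  pos 1: y in {2,3,4}, choose 4; 0->4 ok
  pos 2: y in {2,3,4}, choose 2; 4->2 ok
  pos 3: y in {2,3,4}, choose 4; 2->4 ok
  pos 4: z in {0}, choose 0; 4->0 ok
  pos 5: y in {2,3,4}, choose 3; 0->3 ok
  pos 6: z in {0}, choose 0; 3->0 ok
  pos 7: y in {2,3,4}, choose 3; 0->3 ok
  pos 8: x in {1}, choose 1; 3->1 ok
  pos 9: y in {2,3,4}, choose 2; 1->2 ok
  pos 10: x in {1}, choose 1; 2->1 ok

0,4,2,4,0,3,0,3,1,2,1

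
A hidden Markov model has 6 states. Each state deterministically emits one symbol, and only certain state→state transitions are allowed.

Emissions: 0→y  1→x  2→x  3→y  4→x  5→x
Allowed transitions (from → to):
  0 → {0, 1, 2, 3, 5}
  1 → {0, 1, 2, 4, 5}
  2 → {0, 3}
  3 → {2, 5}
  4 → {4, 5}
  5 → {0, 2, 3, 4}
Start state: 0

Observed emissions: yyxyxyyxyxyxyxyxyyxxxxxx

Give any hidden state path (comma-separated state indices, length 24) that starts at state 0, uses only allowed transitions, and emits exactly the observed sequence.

0,0,2,3,2,0,3,5,3,2,3,2,3,2,3,5,0,0,5,4,4,4,4,5

  [0] y  {0,3}  => 0  start
  [1] y  {0,3}  => 0  0->0 ok
  [2] x  {1,2,4,5}  => 2  0->2 ok
  [3] y  {0,3}  => 3  2->3 ok
  [4] x  {1,2,4,5}  => 2  3->2 ok
  [5] y  {0,3}  => 0  2->0 ok
  [6] y  {0,3}  => 3  0->3 ok
  [7] x  {1,2,4,5}  => 5  3->5 ok
  [8] y  {0,3}  => 3  5->3 ok
  [9] x  {1,2,4,5}  => 2  3->2 ok
  [10] y  {0,3}  => 3  2->3 ok
  [11] x  {1,2,4,5}  => 2  3->2 ok
  [12] y  {0,3}  => 3  2->3 ok
  [13] x  {1,2,4,5}  => 2  3->2 ok
  [14] y  {0,3}  => 3  2->3 ok
  [15] x  {1,2,4,5}  => 5  3->5 ok
  [16] y  {0,3}  => 0  5->0 ok
  [17] y  {0,3}  => 0  0->0 ok
  [18] x  {1,2,4,5}  => 5  0->5 ok
  [19] x  {1,2,4,5}  => 4  5->4 ok
  [20] x  {1,2,4,5}  => 4  4->4 ok
  [21] x  {1,2,4,5}  => 4  4->4 ok
  [22] x  {1,2,4,5}  => 4  4->4 ok
  [23] x  {1,2,4,5}  => 5  4->5 ok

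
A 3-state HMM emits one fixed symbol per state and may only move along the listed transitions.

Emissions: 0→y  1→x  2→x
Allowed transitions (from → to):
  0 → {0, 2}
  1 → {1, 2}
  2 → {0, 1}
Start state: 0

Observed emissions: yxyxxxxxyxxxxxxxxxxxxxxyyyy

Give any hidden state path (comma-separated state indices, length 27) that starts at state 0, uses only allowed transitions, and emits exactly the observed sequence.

  [0] y  {0}  => 0  start
  [1] x  {1,2}  => 2  0->2 ok
  [2] y  {0}  => 0  2->0 ok
  [3] x  {1,2}  => 2  0->2 ok
  [4] x  {1,2}  => 1  2->1 ok
  [5] x  {1,2}  => 2  1->2 ok
  [6] x  {1,2}  => 1  2->1 ok
  [7] x  {1,2}  => 2  1->2 ok
  [8] y  {0}  => 0  2->0 ok
  [9] x  {1,2}  => 2  0->2 ok
  [10] x  {1,2}  => 1  2->1 ok
  [11] x  {1,2}  => 1  1->1 ok
  [12] x  {1,2}  => 1  1->1 ok
  [13] x  {1,2}  => 1  1->1 ok
  [14] x  {1,2}  => 2  1->2 ok
  [15] x  {1,2}  => 1  2->1 ok
  [16] x  {1,2}  => 1  1->1 ok
  [17] x  {1,2}  => 1  1->1 ok
  [18] x  {1,2}  => 2  1->2 ok
  [19] x  {1,2}  => 1  2->1 ok
  [20] x  {1,2}  => 2  1->2 ok
  [21] x  {1,2}  => 1  2->1 ok
  [22] x  {1,2}  => 2  1->2 ok
  [23] y  {0}  => 0  2->0 ok
  [24] y  {0}  => 0  0->0 ok
  [25] y  {0}  => 0  0->0 ok
  [26] y  {0}  => 0  0->0 ok

0,2,0,2,1,2,1,2,0,2,1,1,1,1,2,1,1,1,2,1,2,1,2,0,0,0,0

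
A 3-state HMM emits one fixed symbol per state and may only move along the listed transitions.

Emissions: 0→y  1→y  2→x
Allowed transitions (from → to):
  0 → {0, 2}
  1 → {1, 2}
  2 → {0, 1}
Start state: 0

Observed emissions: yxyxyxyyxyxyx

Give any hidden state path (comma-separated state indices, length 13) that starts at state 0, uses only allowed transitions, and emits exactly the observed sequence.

0,2,0,2,1,2,1,1,2,0,2,0,2

  t0 'y' -> {0,1}, take 0 (start)
  t1 'x' -> {2}, take 2 (0->2 ok)
  t2 'y' -> {0,1}, take 0 (2->0 ok)
  t3 'x' -> {2}, take 2 (0->2 ok)
  t4 'y' -> {0,1}, take 1 (2->1 ok)
  t5 'x' -> {2}, take 2 (1->2 ok)
  t6 'y' -> {0,1}, take 1 (2->1 ok)
  t7 'y' -> {0,1}, take 1 (1->1 ok)
  t8 'x' -> {2}, take 2 (1->2 ok)
  t9 'y' -> {0,1}, take 0 (2->0 ok)
  t10 'x' -> {2}, take 2 (0->2 ok)
  t11 'y' -> {0,1}, take 0 (2->0 ok)
  t12 'x' -> {2}, take 2 (0->2 ok)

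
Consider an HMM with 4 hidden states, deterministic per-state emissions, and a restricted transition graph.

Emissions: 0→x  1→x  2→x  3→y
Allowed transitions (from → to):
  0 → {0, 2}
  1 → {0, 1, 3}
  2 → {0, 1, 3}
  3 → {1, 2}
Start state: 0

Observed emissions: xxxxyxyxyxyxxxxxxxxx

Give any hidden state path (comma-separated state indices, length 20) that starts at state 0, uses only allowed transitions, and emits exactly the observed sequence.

  pos 0: x in {0,1,2}, choose 0; start
  pos 1: x in {0,1,2}, choose 0; 0->0 ok
  pos 2: x in {0,1,2}, choose 0; 0->0 ok
  pos 3: x in {0,1,2}, choose 2; 0->2 ok
  pos 4: y in {3}, choose 3; 2->3 ok
  pos 5: x in {0,1,2}, choose 2; 3->2 ok
  pos 6: y in {3}, choose 3; 2->3 ok
  pos 7: x in {0,1,2}, choose 1; 3->1 ok
  pos 8: y in {3}, choose 3; 1->3 ok
  pos 9: x in {0,1,2}, choose 1; 3->1 ok
  pos 10: y in {3}, choose 3; 1->3 ok
  pos 11: x in {0,1,2}, choose 1; 3->1 ok
  pos 12: x in {0,1,2}, choose 1; 1->1 ok
  pos 13: x in {0,1,2}, choose 0; 1->0 ok
  pos 14: x in {0,1,2}, choose 0; 0->0 ok
  pos 15: x in {0,1,2}, choose 2; 0->2 ok
  pos 16: x in {0,1,2}, choose 1; 2->1 ok
  pos 17: x in {0,1,2}, choose 0; 1->0 ok
  pos 18: x in {0,1,2}, choose 0; 0->0 ok
  pos 19: x in {0,1,2}, choose 2; 0->2 ok

0,0,0,2,3,2,3,1,3,1,3,1,1,0,0,2,1,0,0,2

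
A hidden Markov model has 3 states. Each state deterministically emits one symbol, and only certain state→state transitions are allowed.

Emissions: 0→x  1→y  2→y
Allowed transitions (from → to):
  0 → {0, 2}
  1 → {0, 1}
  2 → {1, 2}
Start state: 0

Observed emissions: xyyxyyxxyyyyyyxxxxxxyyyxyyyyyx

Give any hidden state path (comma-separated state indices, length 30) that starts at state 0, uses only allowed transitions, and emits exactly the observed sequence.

  [0] x  {0}  => 0  start
  [1] y  {1,2}  => 2  0->2 ok
  [2] y  {1,2}  => 1  2->1 ok
  [3] x  {0}  => 0  1->0 ok
  [4] y  {1,2}  => 2  0->2 ok
  [5] y  {1,2}  => 1  2->1 ok
  [6] x  {0}  => 0  1->0 ok
  [7] x  {0}  => 0  0->0 ok
  [8] y  {1,2}  => 2  0->2 ok
  [9] y  {1,2}  => 2  2->2 ok
  [10] y  {1,2}  => 2  2->2 ok
  [11] y  {1,2}  => 2  2->2 ok
  [12] y  {1,2}  => 2  2->2 ok
  [13] y  {1,2}  => 1  2->1 ok
  [14] x  {0}  => 0  1->0 ok
  [15] x  {0}  => 0  0->0 ok
  [16] x  {0}  => 0  0->0 ok
  [17] x  {0}  => 0  0->0 ok
  [18] x  {0}  => 0  0->0 ok
  [19] x  {0}  => 0  0->0 ok
  [20] y  {1,2}  => 2  0->2 ok
  [21] y  {1,2}  => 2  2->2 ok
  [22] y  {1,2}  => 1  2->1 ok
  [23] x  {0}  => 0  1->0 ok
  [24] y  {1,2}  => 2  0->2 ok
  [25] y  {1,2}  => 1  2->1 ok
  [26] y  {1,2}  => 1  1->1 ok
  [27] y  {1,2}  => 1  1->1 ok
  [28] y  {1,2}  => 1  1->1 ok
  [29] x  {0}  => 0  1->0 ok

0,2,1,0,2,1,0,0,2,2,2,2,2,1,0,0,0,0,0,0,2,2,1,0,2,1,1,1,1,0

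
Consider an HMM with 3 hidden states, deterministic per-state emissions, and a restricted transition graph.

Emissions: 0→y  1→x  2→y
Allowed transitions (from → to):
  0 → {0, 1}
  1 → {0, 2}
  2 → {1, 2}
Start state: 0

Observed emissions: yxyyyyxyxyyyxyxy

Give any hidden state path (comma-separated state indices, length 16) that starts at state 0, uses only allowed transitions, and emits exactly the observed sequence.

  0: obs=y cand={0,2} pick 0 [start]
  1: obs=x cand={1} pick 1 [0->1 ok]
  2: obs=y cand={0,2} pick 0 [1->0 ok]
  3: obs=y cand={0,2} pick 0 [0->0 ok]
  4: obs=y cand={0,2} pick 0 [0->0 ok]
  5: obs=y cand={0,2} pick 0 [0->0 ok]
  6: obs=x cand={1} pick 1 [0->1 ok]
  7: obs=y cand={0,2} pick 0 [1->0 ok]
  8: obs=x cand={1} pick 1 [0->1 ok]
  9: obs=y cand={0,2} pick 2 [1->2 ok]
  10: obs=y cand={0,2} pick 2 [2->2 ok]
  11: obs=y cand={0,2} pick 2 [2->2 ok]
  12: obs=x cand={1} pick 1 [2->1 ok]
  13: obs=y cand={0,2} pick 0 [1->0 ok]
  14: obs=x cand={1} pick 1 [0->1 ok]
  15: obs=y cand={0,2} pick 2 [1->2 ok]

0,1,0,0,0,0,1,0,1,2,2,2,1,0,1,2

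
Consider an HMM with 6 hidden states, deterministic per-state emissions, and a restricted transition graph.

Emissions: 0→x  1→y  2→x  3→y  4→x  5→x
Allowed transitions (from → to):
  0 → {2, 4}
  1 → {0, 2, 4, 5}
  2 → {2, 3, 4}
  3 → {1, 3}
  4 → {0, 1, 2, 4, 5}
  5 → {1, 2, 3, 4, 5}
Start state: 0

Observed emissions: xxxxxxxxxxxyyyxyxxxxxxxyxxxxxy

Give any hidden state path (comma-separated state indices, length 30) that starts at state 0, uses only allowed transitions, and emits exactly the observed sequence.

  [0] x  {0,2,4,5}  => 0  start
  [1] x  {0,2,4,5}  => 4  0->4 ok
  [2] x  {0,2,4,5}  => 0  4->0 ok
  [3] x  {0,2,4,5}  => 4  0->4 ok
  [4] x  {0,2,4,5}  => 2  4->2 ok
  [5] x  {0,2,4,5}  => 2  2->2 ok
  [6] x  {0,2,4,5}  => 2  2->2 ok
  [7] x  {0,2,4,5}  => 4  2->4 ok
  [8] x  {0,2,4,5}  => 0  4->0 ok
  [9] x  {0,2,4,5}  => 4  0->4 ok
  [10] x  {0,2,4,5}  => 2  4->2 ok
  [11] y  {1,3}  => 3  2->3 ok
  [12] y  {1,3}  => 3  3->3 ok
  [13] y  {1,3}  => 1  3->1 ok
  [14] x  {0,2,4,5}  => 5  1->5 ok
  [15] y  {1,3}  => 1  5->1 ok
  [16] x  {0,2,4,5}  => 0  1->0 ok
  [17] x  {0,2,4,5}  => 4  0->4 ok
  [18] x  {0,2,4,5}  => 5  4->5 ok
  [19] x  {0,2,4,5}  => 4  5->4 ok
  [20] x  {0,2,4,5}  => 4  4->4 ok
  [21] x  {0,2,4,5}  => 5  4->5 ok
  [22] x  {0,2,4,5}  => 4  5->4 ok
  [23] y  {1,3}  => 1  4->1 ok
  [24] x  {0,2,4,5}  => 0  1->0 ok
  [25] x  {0,2,4,5}  => 4  0->4 ok
  [26] x  {0,2,4,5}  => 2  4->2 ok
  [27] x  {0,2,4,5}  => 2  2->2 ok
  [28] x  {0,2,4,5}  => 4  2->4 ok
  [29] y  {1,3}  => 1  4->1 ok

0,4,0,4,2,2,2,4,0,4,2,3,3,1,5,1,0,4,5,4,4,5,4,1,0,4,2,2,4,1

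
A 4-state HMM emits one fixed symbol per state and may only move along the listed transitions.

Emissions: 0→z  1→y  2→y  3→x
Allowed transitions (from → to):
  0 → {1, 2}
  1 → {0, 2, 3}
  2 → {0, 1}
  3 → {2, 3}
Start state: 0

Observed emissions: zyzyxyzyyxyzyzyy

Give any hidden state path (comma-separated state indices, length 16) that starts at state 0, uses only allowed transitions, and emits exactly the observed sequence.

0,2,0,1,3,2,0,2,1,3,2,0,2,0,2,1

  t0 'z' -> {0}, take 0 (start)
  t1 'y' -> {1,2}, take 2 (0->2 ok)
  t2 'z' -> {0}, take 0 (2->0 ok)
  t3 'y' -> {1,2}, take 1 (0->1 ok)
  t4 'x' -> {3}, take 3 (1->3 ok)
  t5 'y' -> {1,2}, take 2 (3->2 ok)
  t6 'z' -> {0}, take 0 (2->0 ok)
  t7 'y' -> {1,2}, take 2 (0->2 ok)
  t8 'y' -> {1,2}, take 1 (2->1 ok)
  t9 'x' -> {3}, take 3 (1->3 ok)
  t10 'y' -> {1,2}, take 2 (3->2 ok)
  t11 'z' -> {0}, take 0 (2->0 ok)
  t12 'y' -> {1,2}, take 2 (0->2 ok)
  t13 'z' -> {0}, take 0 (2->0 ok)
  t14 'y' -> {1,2}, take 2 (0->2 ok)
  t15 'y' -> {1,2}, take 1 (2->1 ok)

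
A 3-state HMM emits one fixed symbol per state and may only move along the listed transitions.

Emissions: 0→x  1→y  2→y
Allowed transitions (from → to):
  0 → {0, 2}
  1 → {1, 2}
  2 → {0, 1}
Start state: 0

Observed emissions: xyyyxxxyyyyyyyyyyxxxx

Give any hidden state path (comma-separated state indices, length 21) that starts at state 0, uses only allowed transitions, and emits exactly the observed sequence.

0,2,1,2,0,0,0,2,1,1,2,1,1,2,1,1,2,0,0,0,0

  [0] x  {0}  => 0  start
  [1] y  {1,2}  => 2  0->2 ok
  [2] y  {1,2}  => 1  2->1 ok
  [3] y  {1,2}  => 2  1->2 ok
  [4] x  {0}  => 0  2->0 ok
  [5] x  {0}  => 0  0->0 ok
  [6] x  {0}  => 0  0->0 ok
  [7] y  {1,2}  => 2  0->2 ok
  [8] y  {1,2}  => 1  2->1 ok
  [9] y  {1,2}  => 1  1->1 ok
  [10] y  {1,2}  => 2  1->2 ok
  [11] y  {1,2}  => 1  2->1 ok
  [12] y  {1,2}  => 1  1->1 ok
  [13] y  {1,2}  => 2  1->2 ok
  [14] y  {1,2}  => 1  2->1 ok
  [15] y  {1,2}  => 1  1->1 ok
  [16] y  {1,2}  => 2  1->2 ok
  [17] x  {0}  => 0  2->0 ok
  [18] x  {0}  => 0  0->0 ok
  [19] x  {0}  => 0  0->0 ok
  [20] x  {0}  => 0  0->0 ok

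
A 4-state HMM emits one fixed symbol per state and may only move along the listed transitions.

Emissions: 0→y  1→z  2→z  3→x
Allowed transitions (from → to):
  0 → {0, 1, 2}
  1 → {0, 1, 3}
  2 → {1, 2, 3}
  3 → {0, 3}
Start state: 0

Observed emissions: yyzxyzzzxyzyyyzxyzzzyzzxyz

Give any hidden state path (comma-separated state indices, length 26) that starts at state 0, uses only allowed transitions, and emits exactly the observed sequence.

  pos 0: y in {0}, choose 0; start
  pos 1: y in {0}, choose 0; 0->0 ok
  pos 2: z in {1,2}, choose 2; 0->2 ok
  pos 3: x in {3}, choose 3; 2->3 ok
  pos 4: y in {0}, choose 0; 3->0 ok
  pos 5: z in {1,2}, choose 2; 0->2 ok
  pos 6: z in {1,2}, choose 2; 2->2 ok
  pos 7: z in {1,2}, choose 1; 2->1 ok
  pos 8: x in {3}, choose 3; 1->3 ok
  pos 9: y in {0}, choose 0; 3->0 ok
  pos 10: z in {1,2}, choose 1; 0->1 ok
  pos 11: y in {0}, choose 0; 1->0 ok
  pos 12: y in {0}, choose 0; 0->0 ok
  pos 13: y in {0}, choose 0; 0->0 ok
  pos 14: z in {1,2}, choose 1; 0->1 ok
  pos 15: x in {3}, choose 3; 1->3 ok
  pos 16: y in {0}, choose 0; 3->0 ok
  pos 17: z in {1,2}, choose 1; 0->1 ok
  pos 18: z in {1,2}, choose 1; 1->1 ok
  pos 19: z in {1,2}, choose 1; 1->1 ok
  pos 20: y in {0}, choose 0; 1->0 ok
  pos 21: z in {1,2}, choose 2; 0->2 ok
  pos 22: z in {1,2}, choose 1; 2->1 ok
  pos 23: x in {3}, choose 3; 1->3 ok
  pos 24: y in {0}, choose 0; 3->0 ok
  pos 25: z in {1,2}, choose 2; 0->2 ok

0,0,2,3,0,2,2,1,3,0,1,0,0,0,1,3,0,1,1,1,0,2,1,3,0,2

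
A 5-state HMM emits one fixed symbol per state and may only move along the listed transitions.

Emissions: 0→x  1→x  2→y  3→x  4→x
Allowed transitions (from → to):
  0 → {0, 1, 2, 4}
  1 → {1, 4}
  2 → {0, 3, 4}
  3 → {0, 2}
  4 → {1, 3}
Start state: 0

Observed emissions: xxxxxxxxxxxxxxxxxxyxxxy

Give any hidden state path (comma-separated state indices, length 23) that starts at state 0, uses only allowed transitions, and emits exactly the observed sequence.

  t0 'x' -> {0,1,3,4}, take 0 (start)
  t1 'x' -> {0,1,3,4}, take 4 (0->4 ok)
  t2 'x' -> {0,1,3,4}, take 1 (4->1 ok)
  t3 'x' -> {0,1,3,4}, take 1 (1->1 ok)
  t4 'x' -> {0,1,3,4}, take 4 (1->4 ok)
  t5 'x' -> {0,1,3,4}, take 1 (4->1 ok)
  t6 'x' -> {0,1,3,4}, take 4 (1->4 ok)
  t7 'x' -> {0,1,3,4}, take 1 (4->1 ok)
  t8 'x' -> {0,1,3,4}, take 1 (1->1 ok)
  t9 'x' -> {0,1,3,4}, take 1 (1->1 ok)
  t10 'x' -> {0,1,3,4}, take 1 (1->1 ok)
  t11 'x' -> {0,1,3,4}, take 4 (1->4 ok)
  t12 'x' -> {0,1,3,4}, take 1 (4->1 ok)
  t13 'x' -> {0,1,3,4}, take 1 (1->1 ok)
  t14 'x' -> {0,1,3,4}, take 1 (1->1 ok)
  t15 'x' -> {0,1,3,4}, take 1 (1->1 ok)
  t16 'x' -> {0,1,3,4}, take 4 (1->4 ok)
  t17 'x' -> {0,1,3,4}, take 3 (4->3 ok)
  t18 'y' -> {2}, take 2 (3->2 ok)
  t19 'x' -> {0,1,3,4}, take 0 (2->0 ok)
  t20 'x' -> {0,1,3,4}, take 0 (0->0 ok)
  t21 'x' -> {0,1,3,4}, take 0 (0->0 ok)
  t22 'y' -> {2}, take 2 (0->2 ok)

0,4,1,1,4,1,4,1,1,1,1,4,1,1,1,1,4,3,2,0,0,0,2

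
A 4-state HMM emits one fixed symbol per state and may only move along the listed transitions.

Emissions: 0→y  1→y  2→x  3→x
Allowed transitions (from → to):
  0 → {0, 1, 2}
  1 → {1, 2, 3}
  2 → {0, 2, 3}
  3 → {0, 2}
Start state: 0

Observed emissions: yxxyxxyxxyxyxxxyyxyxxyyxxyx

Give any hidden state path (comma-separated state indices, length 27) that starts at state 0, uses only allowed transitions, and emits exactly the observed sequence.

  pos 0: y in {0,1}, choose 0; start
  pos 1: x in {2,3}, choose 2; 0->2 ok
  pos 2: x in {2,3}, choose 2; 2->2 ok
  pos 3: y in {0,1}, choose 0; 2->0 ok
  pos 4: x in {2,3}, choose 2; 0->2 ok
  pos 5: x in {2,3}, choose 2; 2->2 ok
  pos 6: y in {0,1}, choose 0; 2->0 ok
  pos 7: x in {2,3}, choose 2; 0->2 ok
  pos 8: x in {2,3}, choose 3; 2->3 ok
  pos 9: y in {0,1}, choose 0; 3->0 ok
  pos 10: x in {2,3}, choose 2; 0->2 ok
  pos 11: y in {0,1}, choose 0; 2->0 ok
  pos 12: x in {2,3}, choose 2; 0->2 ok
  pos 13: x in {2,3}, choose 2; 2->2 ok
  pos 14: x in {2,3}, choose 3; 2->3 ok
  pos 15: y in {0,1}, choose 0; 3->0 ok
  pos 16: y in {0,1}, choose 0; 0->0 ok
  pos 17: x in {2,3}, choose 2; 0->2 ok
  pos 18: y in {0,1}, choose 0; 2->0 ok
  pos 19: x in {2,3}, choose 2; 0->2 ok
  pos 20: x in {2,3}, choose 2; 2->2 ok
  pos 21: y in {0,1}, choose 0; 2->0 ok
  pos 22: y in {0,1}, choose 0; 0->0 ok
  pos 23: x in {2,3}, choose 2; 0->2 ok
  pos 24: x in {2,3}, choose 3; 2->3 ok
  pos 25: y in {0,1}, choose 0; 3->0 ok
  pos 26: x in {2,3}, choose 2; 0->2 ok

0,2,2,0,2,2,0,2,3,0,2,0,2,2,3,0,0,2,0,2,2,0,0,2,3,0,2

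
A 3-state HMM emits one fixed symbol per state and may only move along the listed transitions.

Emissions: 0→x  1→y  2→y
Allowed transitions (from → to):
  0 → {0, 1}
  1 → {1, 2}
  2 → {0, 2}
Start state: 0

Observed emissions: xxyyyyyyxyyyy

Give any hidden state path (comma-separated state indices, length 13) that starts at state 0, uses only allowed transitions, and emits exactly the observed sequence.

  [0] x  {0}  => 0  start
  [1] x  {0}  => 0  0->0 ok
  [2] y  {1,2}  => 1  0->1 ok
  [3] y  {1,2}  => 1  1->1 ok
  [4] y  {1,2}  => 1  1->1 ok
  [5] y  {1,2}  => 2  1->2 ok
  [6] y  {1,2}  => 2  2->2 ok
  [7] y  {1,2}  => 2  2->2 ok
  [8] x  {0}  => 0  2->0 ok
  [9] y  {1,2}  => 1  0->1 ok
  [10] y  {1,2}  => 1  1->1 ok
  [11] y  {1,2}  => 1  1->1 ok
  [12] y  {1,2}  => 2  1->2 ok

0,0,1,1,1,2,2,2,0,1,1,1,2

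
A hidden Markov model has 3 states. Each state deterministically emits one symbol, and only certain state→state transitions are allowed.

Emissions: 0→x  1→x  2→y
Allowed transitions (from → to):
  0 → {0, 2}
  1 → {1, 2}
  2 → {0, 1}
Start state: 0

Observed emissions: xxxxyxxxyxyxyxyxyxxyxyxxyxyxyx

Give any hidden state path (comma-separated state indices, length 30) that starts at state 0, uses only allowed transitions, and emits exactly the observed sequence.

0,0,0,0,2,1,1,1,2,0,2,1,2,1,2,1,2,1,1,2,1,2,0,0,2,0,2,0,2,0

  0: obs=x cand={0,1} pick 0 [start]
  1: obs=x cand={0,1} pick 0 [0->0 ok]
  2: obs=x cand={0,1} pick 0 [0->0 ok]
  3: obs=x cand={0,1} pick 0 [0->0 ok]
  4: obs=y cand={2} pick 2 [0->2 ok]
  5: obs=x cand={0,1} pick 1 [2->1 ok]
  6: obs=x cand={0,1} pick 1 [1->1 ok]
  7: obs=x cand={0,1} pick 1 [1->1 ok]
  8: obs=y cand={2} pick 2 [1->2 ok]
  9: obs=x cand={0,1} pick 0 [2->0 ok]
  10: obs=y cand={2} pick 2 [0->2 ok]
  11: obs=x cand={0,1} pick 1 [2->1 ok]
  12: obs=y cand={2} pick 2 [1->2 ok]
  13: obs=x cand={0,1} pick 1 [2->1 ok]
  14: obs=y cand={2} pick 2 [1->2 ok]
  15: obs=x cand={0,1} pick 1 [2->1 ok]
  16: obs=y cand={2} pick 2 [1->2 ok]
  17: obs=x cand={0,1} pick 1 [2->1 ok]
  18: obs=x cand={0,1} pick 1 [1->1 ok]
  19: obs=y cand={2} pick 2 [1->2 ok]
  20: obs=x cand={0,1} pick 1 [2->1 ok]
  21: obs=y cand={2} pick 2 [1->2 ok]
  22: obs=x cand={0,1} pick 0 [2->0 ok]
  23: obs=x cand={0,1} pick 0 [0->0 ok]
  24: obs=y cand={2} pick 2 [0->2 ok]
  25: obs=x cand={0,1} pick 0 [2->0 ok]
  26: obs=y cand={2} pick 2 [0->2 ok]
  27: obs=x cand={0,1} pick 0 [2->0 ok]
  28: obs=y cand={2} pick 2 [0->2 ok]
  29: obs=x cand={0,1} pick 0 [2->0 ok]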